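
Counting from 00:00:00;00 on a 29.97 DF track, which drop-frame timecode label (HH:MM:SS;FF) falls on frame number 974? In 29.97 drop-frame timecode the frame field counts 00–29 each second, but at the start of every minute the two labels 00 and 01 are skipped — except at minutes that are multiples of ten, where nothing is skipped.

00:00:32;14

Each 10-minute DF block holds 10 × 60 × 30 − 9 × 2 = 17982 frames. 974 ÷ 17982 → 0 full blocks, remainder 974.
Within the partial block the first minute is 1800 frames and each further minute 1798, so 0 further minute boundaries passed. Total skipped labels = 18 × 0 + 2 × 0 = 0.
Non-drop label index = 974 + 0 = 974; at 30 labels/s that is 00:00:32:14, i.e. DF 00:00:32;14.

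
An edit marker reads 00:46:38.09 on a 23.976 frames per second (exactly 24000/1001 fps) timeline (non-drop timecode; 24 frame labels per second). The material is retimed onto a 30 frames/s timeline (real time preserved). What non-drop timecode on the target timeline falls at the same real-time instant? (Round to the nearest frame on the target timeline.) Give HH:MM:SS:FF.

Source frame index: (0×3600 + 46×60 + 38) × 24 + 9 = 67161.
Real time: 67161 / (24000/1001) = 22409387/8000 s.
Target frame: (22409387/8000) × (30) = 67228161/800 ≈ 84035.201 → 84035.
At 30 labels/s: frame 84035 → 00:46:41:05.

00:46:41:05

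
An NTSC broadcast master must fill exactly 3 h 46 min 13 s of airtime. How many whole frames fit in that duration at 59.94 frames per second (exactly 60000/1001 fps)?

813566 frames

3 h 46 min 13 s = 13573 s.
Frames = 13573 × 60000/1001 = 116340000/143 ≈ 813566.4336.
Complete frames: 813566.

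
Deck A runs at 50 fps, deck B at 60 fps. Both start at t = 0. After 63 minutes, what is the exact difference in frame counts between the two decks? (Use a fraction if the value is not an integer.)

63 min = 3780 s.
A emits 50 × 3780 = 189000 frames; B emits 60 × 3780 = 226800.
Difference = 37800 frames; B is ahead of A.

37800 frames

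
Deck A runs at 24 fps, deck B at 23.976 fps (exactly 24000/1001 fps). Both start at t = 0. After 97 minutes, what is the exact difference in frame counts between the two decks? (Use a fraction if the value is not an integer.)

97 min = 5820 s.
A emits 24 × 5820 = 139680 frames; B emits 24000/1001 × 5820 = 139680000/1001.
Difference = 139680/1001 frames (≈ 139.5405); B is behind A.

139680/1001 frames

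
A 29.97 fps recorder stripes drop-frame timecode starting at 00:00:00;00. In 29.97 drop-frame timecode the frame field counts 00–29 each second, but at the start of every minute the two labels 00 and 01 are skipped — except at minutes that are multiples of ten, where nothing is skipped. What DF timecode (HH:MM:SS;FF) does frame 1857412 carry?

Each 10-minute DF block holds 10 × 60 × 30 − 9 × 2 = 17982 frames. 1857412 ÷ 17982 → 103 full blocks, remainder 5266.
Within the partial block the first minute is 1800 frames and each further minute 1798, so 2 further minute boundaries passed. Total skipped labels = 18 × 103 + 2 × 2 = 1858.
Non-drop label index = 1857412 + 1858 = 1859270; at 30 labels/s that is 17:12:55:20, i.e. DF 17:12:55;20.

17:12:55;20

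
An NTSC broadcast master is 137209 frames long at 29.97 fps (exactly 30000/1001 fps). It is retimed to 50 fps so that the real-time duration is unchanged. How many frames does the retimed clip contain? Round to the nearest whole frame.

Frames at target rate = 137209 × (50) / (30000/1001) = 137346209/600 ≈ 228910.348.
Nearest whole frame: 228910.

228910 frames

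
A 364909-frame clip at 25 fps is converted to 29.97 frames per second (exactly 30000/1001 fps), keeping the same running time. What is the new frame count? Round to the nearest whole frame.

Frames at target rate = 364909 × (30000/1001) / (25) = 437890800/1001 ≈ 437453.347.
Nearest whole frame: 437453.

437453 frames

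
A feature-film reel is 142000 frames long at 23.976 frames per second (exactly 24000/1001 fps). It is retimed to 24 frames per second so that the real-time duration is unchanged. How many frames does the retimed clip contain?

Target frames = source frames × (target rate / source rate) = 142000 × (24)/(24000/1001) = 142000 × 1001/1000 = 142142.

142142 frames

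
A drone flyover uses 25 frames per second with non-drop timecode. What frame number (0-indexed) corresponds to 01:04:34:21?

96871

Total seconds to the label: (1 × 3600 + 4 × 60 + 34) = 3874.
Frame index = 3874 × 25 + 21 = 96871.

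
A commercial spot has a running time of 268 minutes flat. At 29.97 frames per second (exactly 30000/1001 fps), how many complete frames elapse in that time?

481918 frames

268 min = 16080 s.
Frames = 16080 × 30000/1001 = 482400000/1001 ≈ 481918.0819.
Complete frames: 481918.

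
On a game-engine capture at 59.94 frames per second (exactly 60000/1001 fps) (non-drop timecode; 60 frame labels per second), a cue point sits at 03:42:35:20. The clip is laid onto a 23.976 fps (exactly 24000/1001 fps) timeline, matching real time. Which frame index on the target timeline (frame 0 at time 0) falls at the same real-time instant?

frame 320528

Source frame index: (3×3600 + 42×60 + 35) × 60 + 20 = 801320.
Real time: 801320 / (60000/1001) = 20053033/1500 s.
Target frame: (20053033/1500) × (24000/1001) = 320528.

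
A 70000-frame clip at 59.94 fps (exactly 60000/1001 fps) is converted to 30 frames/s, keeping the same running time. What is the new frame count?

Target frames = source frames × (target rate / source rate) = 70000 × (30)/(60000/1001) = 70000 × 1001/2000 = 35035.

35035 frames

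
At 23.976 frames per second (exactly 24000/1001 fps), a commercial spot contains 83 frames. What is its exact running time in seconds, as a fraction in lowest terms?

83083/24000 seconds

Running time = 83 ÷ (24000/1001) = 83 × 1001/24000 = 83083/24000 s.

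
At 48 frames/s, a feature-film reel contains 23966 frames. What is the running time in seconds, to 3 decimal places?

499.292 seconds

Running time = 23966 × 1/48 = 11983/24 s ≈ 499.292 s.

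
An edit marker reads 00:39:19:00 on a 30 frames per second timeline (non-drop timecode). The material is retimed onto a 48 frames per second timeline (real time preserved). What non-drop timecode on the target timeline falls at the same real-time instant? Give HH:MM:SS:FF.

00:39:19:00

Source frame index: (0×3600 + 39×60 + 19) × 30 + 0 = 70770.
Real time: 70770 / (30) = 2359 s.
Target frame: (2359) × (48) = 113232.
At 48 labels/s: frame 113232 → 00:39:19:00.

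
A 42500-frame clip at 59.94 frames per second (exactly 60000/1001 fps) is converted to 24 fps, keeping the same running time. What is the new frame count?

17017 frames

Target frames = source frames × (target rate / source rate) = 42500 × (24)/(60000/1001) = 42500 × 1001/2500 = 17017.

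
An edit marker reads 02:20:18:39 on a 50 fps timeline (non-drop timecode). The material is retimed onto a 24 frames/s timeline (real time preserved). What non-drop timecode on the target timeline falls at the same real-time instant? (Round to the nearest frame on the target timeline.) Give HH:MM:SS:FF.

02:20:18:19

Source frame index: (2×3600 + 20×60 + 18) × 50 + 39 = 420939.
Real time: 420939 / (50) = 420939/50 s.
Target frame: (420939/50) × (24) = 5051268/25 ≈ 202050.720 → 202051.
At 24 labels/s: frame 202051 → 02:20:18:19.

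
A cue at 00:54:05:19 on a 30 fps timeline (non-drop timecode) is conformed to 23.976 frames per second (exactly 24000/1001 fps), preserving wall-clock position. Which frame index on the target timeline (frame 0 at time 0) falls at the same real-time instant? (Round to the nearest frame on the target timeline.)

Source frame index: (0×3600 + 54×60 + 5) × 30 + 19 = 97369.
Real time: 97369 / (30) = 97369/30 s.
Target frame: (97369/30) × (24000/1001) = 77895200/1001 ≈ 77817.383 → 77817.

frame 77817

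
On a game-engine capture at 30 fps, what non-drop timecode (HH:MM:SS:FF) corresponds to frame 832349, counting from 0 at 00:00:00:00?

832349 ÷ 30 = 27744 full seconds, remainder 29 frames.
27744 s = 7 h 42 min 24 s.
Timecode: 07:42:24:29.

07:42:24:29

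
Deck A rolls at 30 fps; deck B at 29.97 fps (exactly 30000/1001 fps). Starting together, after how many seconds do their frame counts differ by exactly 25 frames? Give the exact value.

5005/6 seconds

The gap grows by |30000/1001 − 30| = 30/1001 frames per second.
Time for a 25-frame gap: 25 ÷ (30/1001) = 5005/6 s.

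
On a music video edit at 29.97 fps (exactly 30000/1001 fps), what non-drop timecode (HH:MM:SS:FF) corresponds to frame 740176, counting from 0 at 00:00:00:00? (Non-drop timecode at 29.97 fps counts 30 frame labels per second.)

06:51:12:16

740176 ÷ 30 = 24672 full seconds, remainder 16 frames.
24672 s = 6 h 51 min 12 s.
Timecode: 06:51:12:16.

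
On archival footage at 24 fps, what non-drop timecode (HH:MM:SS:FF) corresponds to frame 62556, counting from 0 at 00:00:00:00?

62556 ÷ 24 = 2606 full seconds, remainder 12 frames.
2606 s = 0 h 43 min 26 s.
Timecode: 00:43:26:12.

00:43:26:12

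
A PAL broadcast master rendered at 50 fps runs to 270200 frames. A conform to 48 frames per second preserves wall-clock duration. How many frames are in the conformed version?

Target frames = source frames × (target rate / source rate) = 270200 × (48)/(50) = 270200 × 24/25 = 259392.

259392 frames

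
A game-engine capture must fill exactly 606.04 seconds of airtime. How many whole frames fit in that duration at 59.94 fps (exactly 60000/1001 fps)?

Frames = 606.04 × 60000/1001 = 36362400/1001 ≈ 36326.0739.
Complete frames: 36326.

36326 frames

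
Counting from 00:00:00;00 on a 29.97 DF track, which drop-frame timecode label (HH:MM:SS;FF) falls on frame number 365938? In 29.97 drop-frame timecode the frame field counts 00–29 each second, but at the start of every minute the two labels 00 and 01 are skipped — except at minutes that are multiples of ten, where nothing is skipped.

Each 10-minute DF block holds 10 × 60 × 30 − 9 × 2 = 17982 frames. 365938 ÷ 17982 → 20 full blocks, remainder 6298.
Within the partial block the first minute is 1800 frames and each further minute 1798, so 3 further minute boundaries passed. Total skipped labels = 18 × 20 + 2 × 3 = 366.
Non-drop label index = 365938 + 366 = 366304; at 30 labels/s that is 03:23:30:04, i.e. DF 03:23:30;04.

03:23:30;04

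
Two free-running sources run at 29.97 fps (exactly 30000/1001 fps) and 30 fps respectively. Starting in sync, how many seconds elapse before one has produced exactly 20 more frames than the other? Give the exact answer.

2002/3 seconds

The gap grows by |30 − 30000/1001| = 30/1001 frames per second.
Time for a 20-frame gap: 20 ÷ (30/1001) = 2002/3 s.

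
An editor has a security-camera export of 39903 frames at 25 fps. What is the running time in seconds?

Running time = 39903 / (25) = 1596.12 s.

1596.12 seconds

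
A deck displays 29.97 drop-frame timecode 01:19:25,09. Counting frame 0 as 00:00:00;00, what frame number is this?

Complete 10-minute blocks: 7, each 17982 frames → 125874.
Remaining 9 whole minutes in the current block: 1800 + 8 × 1798 = 16184 frames.
Within the current minute: 25 × 30 + 9 − 2 = 757 (labels ;00/;01 skipped at this minute). Total = 125874 + 16184 + 757 = 142815.

142815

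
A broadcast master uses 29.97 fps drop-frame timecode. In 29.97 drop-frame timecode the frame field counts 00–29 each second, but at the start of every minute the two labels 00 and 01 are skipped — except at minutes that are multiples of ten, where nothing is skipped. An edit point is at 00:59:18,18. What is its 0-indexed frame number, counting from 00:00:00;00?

As if non-drop at 30 labels/s: (0 × 3600 + 59 × 60 + 18) × 30 + 18 = 106758.
Minute boundaries passed: 59; those not divisible by 10: 59 − 5 = 54; dropped labels = 2 × 54 = 108.
Actual frame index = 106758 − 108 = 106650.

106650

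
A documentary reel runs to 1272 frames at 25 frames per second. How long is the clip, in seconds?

50.88 seconds

Running time = 1272 / (25) = 50.88 s.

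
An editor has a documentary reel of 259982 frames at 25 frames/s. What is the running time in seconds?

Running time = 259982 / (25) = 10399.28 s.

10399.28 seconds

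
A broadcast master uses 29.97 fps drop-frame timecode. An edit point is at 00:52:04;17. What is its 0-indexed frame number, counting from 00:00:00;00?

93643

Complete 10-minute blocks: 5, each 17982 frames → 89910.
Remaining 2 whole minutes in the current block: 1800 + 1 × 1798 = 3598 frames.
Within the current minute: 4 × 30 + 17 − 2 = 135 (labels ;00/;01 skipped at this minute). Total = 89910 + 3598 + 135 = 93643.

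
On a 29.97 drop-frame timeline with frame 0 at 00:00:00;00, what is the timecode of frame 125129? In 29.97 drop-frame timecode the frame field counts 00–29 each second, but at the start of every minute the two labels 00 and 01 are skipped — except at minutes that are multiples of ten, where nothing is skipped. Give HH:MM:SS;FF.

01:09:35;05

Each 10-minute DF block holds 10 × 60 × 30 − 9 × 2 = 17982 frames. 125129 ÷ 17982 → 6 full blocks, remainder 17237.
Within the partial block the first minute is 1800 frames and each further minute 1798, so 9 further minute boundaries passed. Total skipped labels = 18 × 6 + 2 × 9 = 126.
Non-drop label index = 125129 + 126 = 125255; at 30 labels/s that is 01:09:35:05, i.e. DF 01:09:35;05.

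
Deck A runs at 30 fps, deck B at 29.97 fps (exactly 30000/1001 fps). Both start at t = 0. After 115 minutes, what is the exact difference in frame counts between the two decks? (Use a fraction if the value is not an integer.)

207000/1001 frames

115 min = 6900 s.
A emits 30 × 6900 = 207000 frames; B emits 30000/1001 × 6900 = 207000000/1001.
Difference = 207000/1001 frames (≈ 206.7932); B is behind A.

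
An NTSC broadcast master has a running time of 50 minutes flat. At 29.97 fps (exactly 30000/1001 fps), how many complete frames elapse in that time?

50 min = 3000 s.
Frames = 3000 × 30000/1001 = 90000000/1001 ≈ 89910.0899.
Complete frames: 89910.

89910 frames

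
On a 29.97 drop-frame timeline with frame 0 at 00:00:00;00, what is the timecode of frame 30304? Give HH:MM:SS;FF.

00:16:51;04

Each 10-minute DF block holds 10 × 60 × 30 − 9 × 2 = 17982 frames. 30304 ÷ 17982 → 1 full block, remainder 12322.
Within the partial block the first minute is 1800 frames and each further minute 1798, so 6 further minute boundaries passed. Total skipped labels = 18 × 1 + 2 × 6 = 30.
Non-drop label index = 30304 + 30 = 30334; at 30 labels/s that is 00:16:51:04, i.e. DF 00:16:51;04.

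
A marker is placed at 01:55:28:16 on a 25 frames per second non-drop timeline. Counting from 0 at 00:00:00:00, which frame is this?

frame 173216

Total seconds to the label: (1 × 3600 + 55 × 60 + 28) = 6928.
Frame index = 6928 × 25 + 16 = 173216.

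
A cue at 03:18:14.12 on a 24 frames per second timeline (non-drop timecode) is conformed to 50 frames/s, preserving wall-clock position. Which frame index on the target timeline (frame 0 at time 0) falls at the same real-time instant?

Source frame index: (3×3600 + 18×60 + 14) × 24 + 12 = 285468.
Real time: 285468 / (24) = 23789/2 s.
Target frame: (23789/2) × (50) = 594725.

frame 594725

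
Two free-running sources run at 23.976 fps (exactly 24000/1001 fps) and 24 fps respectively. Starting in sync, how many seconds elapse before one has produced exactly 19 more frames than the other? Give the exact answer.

The gap grows by |24 − 24000/1001| = 24/1001 frames per second.
Time for a 19-frame gap: 19 ÷ (24/1001) = 19019/24 s.

19019/24 seconds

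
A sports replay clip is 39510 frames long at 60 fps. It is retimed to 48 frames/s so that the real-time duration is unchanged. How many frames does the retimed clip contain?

Target frames = source frames × (target rate / source rate) = 39510 × (48)/(60) = 39510 × 4/5 = 31608.

31608 frames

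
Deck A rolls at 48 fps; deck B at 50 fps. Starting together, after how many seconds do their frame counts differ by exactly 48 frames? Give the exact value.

24 seconds

The gap grows by |50 − 48| = 2 frames per second.
Time for a 48-frame gap: 48 ÷ (2) = 24 s.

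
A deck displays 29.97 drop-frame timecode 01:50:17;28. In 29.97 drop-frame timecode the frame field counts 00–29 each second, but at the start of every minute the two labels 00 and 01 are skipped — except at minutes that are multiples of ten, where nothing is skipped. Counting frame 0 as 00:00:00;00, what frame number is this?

As if non-drop at 30 labels/s: (1 × 3600 + 50 × 60 + 17) × 30 + 28 = 198538.
Minute boundaries passed: 110; those not divisible by 10: 110 − 11 = 99; dropped labels = 2 × 99 = 198.
Actual frame index = 198538 − 198 = 198340.

198340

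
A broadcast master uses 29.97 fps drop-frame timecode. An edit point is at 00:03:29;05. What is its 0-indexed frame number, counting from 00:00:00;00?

As if non-drop at 30 labels/s: (0 × 3600 + 3 × 60 + 29) × 30 + 5 = 6275.
Minute boundaries passed: 3; those not divisible by 10: 3 − 0 = 3; dropped labels = 2 × 3 = 6.
Actual frame index = 6275 − 6 = 6269.

6269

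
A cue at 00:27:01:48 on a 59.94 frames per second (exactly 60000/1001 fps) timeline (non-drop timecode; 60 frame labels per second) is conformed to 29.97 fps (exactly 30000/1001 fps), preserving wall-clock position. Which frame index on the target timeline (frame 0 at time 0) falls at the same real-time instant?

Source frame index: (0×3600 + 27×60 + 1) × 60 + 48 = 97308.
Real time: 97308 / (60000/1001) = 8117109/5000 s.
Target frame: (8117109/5000) × (30000/1001) = 48654.

frame 48654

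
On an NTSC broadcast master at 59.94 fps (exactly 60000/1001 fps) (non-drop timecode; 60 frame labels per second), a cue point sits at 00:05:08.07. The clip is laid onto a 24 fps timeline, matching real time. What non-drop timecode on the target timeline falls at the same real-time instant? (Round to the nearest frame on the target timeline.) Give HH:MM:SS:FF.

00:05:08:10

Source frame index: (0×3600 + 5×60 + 8) × 60 + 7 = 18487.
Real time: 18487 / (60000/1001) = 18505487/60000 s.
Target frame: (18505487/60000) × (24) = 18505487/2500 ≈ 7402.195 → 7402.
At 24 labels/s: frame 7402 → 00:05:08:10.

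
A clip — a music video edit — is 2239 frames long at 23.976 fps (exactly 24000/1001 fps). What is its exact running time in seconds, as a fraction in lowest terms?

2241239/24000 seconds

Running time = 2239 ÷ (24000/1001) = 2239 × 1001/24000 = 2241239/24000 s.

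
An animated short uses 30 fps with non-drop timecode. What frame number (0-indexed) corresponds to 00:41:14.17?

Total seconds to the label: (0 × 3600 + 41 × 60 + 14) = 2474.
Frame index = 2474 × 30 + 17 = 74237.

frame 74237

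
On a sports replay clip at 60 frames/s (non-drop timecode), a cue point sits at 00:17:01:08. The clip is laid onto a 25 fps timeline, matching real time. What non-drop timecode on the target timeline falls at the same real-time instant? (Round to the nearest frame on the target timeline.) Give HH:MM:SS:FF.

Source frame index: (0×3600 + 17×60 + 1) × 60 + 8 = 61268.
Real time: 61268 / (60) = 15317/15 s.
Target frame: (15317/15) × (25) = 76585/3 ≈ 25528.333 → 25528.
At 25 labels/s: frame 25528 → 00:17:01:03.

00:17:01:03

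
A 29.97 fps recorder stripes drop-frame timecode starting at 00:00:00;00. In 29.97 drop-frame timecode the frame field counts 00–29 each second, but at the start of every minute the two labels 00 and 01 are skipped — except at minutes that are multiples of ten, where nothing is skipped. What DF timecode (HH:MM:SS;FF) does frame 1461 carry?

00:00:48;21

Each 10-minute DF block holds 10 × 60 × 30 − 9 × 2 = 17982 frames. 1461 ÷ 17982 → 0 full blocks, remainder 1461.
Within the partial block the first minute is 1800 frames and each further minute 1798, so 0 further minute boundaries passed. Total skipped labels = 18 × 0 + 2 × 0 = 0.
Non-drop label index = 1461 + 0 = 1461; at 30 labels/s that is 00:00:48:21, i.e. DF 00:00:48;21.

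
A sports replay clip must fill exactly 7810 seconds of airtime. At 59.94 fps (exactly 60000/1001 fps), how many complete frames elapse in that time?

468131 frames

Frames = 7810 × 60000/1001 = 42600000/91 ≈ 468131.8681.
Complete frames: 468131.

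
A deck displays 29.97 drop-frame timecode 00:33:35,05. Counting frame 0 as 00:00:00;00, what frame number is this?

60395

As if non-drop at 30 labels/s: (0 × 3600 + 33 × 60 + 35) × 30 + 5 = 60455.
Minute boundaries passed: 33; those not divisible by 10: 33 − 3 = 30; dropped labels = 2 × 30 = 60.
Actual frame index = 60455 − 60 = 60395.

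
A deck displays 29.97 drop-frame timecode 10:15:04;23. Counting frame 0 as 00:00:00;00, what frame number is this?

As if non-drop at 30 labels/s: (10 × 3600 + 15 × 60 + 4) × 30 + 23 = 1107143.
Minute boundaries passed: 615; those not divisible by 10: 615 − 61 = 554; dropped labels = 2 × 554 = 1108.
Actual frame index = 1107143 − 1108 = 1106035.

1106035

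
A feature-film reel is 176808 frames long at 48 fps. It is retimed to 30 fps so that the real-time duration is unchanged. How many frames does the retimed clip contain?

110505 frames

Target frames = source frames × (target rate / source rate) = 176808 × (30)/(48) = 176808 × 5/8 = 110505.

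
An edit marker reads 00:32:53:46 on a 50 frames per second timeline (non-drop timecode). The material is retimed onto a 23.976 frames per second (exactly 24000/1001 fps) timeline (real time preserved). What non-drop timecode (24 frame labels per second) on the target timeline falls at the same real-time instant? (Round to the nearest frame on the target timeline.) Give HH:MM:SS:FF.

00:32:51:23

Source frame index: (0×3600 + 32×60 + 53) × 50 + 46 = 98696.
Real time: 98696 / (50) = 49348/25 s.
Target frame: (49348/25) × (24000/1001) = 3644160/77 ≈ 47326.753 → 47327.
At 24 labels/s: frame 47327 → 00:32:51:23.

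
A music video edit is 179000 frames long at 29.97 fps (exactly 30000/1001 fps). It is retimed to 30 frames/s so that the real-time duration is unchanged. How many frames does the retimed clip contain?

Target frames = source frames × (target rate / source rate) = 179000 × (30)/(30000/1001) = 179000 × 1001/1000 = 179179.

179179 frames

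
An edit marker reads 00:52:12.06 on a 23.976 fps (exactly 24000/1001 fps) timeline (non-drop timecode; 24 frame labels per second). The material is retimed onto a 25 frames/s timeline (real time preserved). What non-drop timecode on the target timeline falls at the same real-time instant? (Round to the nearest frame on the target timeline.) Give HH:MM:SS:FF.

Source frame index: (0×3600 + 52×60 + 12) × 24 + 6 = 75174.
Real time: 75174 / (24000/1001) = 12541529/4000 s.
Target frame: (12541529/4000) × (25) = 12541529/160 ≈ 78384.556 → 78385.
At 25 labels/s: frame 78385 → 00:52:15:10.

00:52:15:10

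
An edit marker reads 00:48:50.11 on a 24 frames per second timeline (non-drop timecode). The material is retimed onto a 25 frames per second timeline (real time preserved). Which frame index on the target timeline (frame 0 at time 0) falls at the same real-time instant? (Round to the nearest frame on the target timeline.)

Source frame index: (0×3600 + 48×60 + 50) × 24 + 11 = 70331.
Real time: 70331 / (24) = 70331/24 s.
Target frame: (70331/24) × (25) = 1758275/24 ≈ 73261.458 → 73261.

frame 73261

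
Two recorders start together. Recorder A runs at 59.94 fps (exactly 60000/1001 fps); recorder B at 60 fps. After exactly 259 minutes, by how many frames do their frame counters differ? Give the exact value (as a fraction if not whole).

133200/143 frames

259 min = 15540 s.
A emits 60000/1001 × 15540 = 133200000/143 frames; B emits 60 × 15540 = 932400.
Difference = 133200/143 frames (≈ 931.4685); B is ahead of A.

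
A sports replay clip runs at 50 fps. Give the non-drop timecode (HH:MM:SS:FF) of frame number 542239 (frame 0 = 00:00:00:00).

542239 ÷ 50 = 10844 full seconds, remainder 39 frames.
10844 s = 3 h 0 min 44 s.
Timecode: 03:00:44:39.

03:00:44:39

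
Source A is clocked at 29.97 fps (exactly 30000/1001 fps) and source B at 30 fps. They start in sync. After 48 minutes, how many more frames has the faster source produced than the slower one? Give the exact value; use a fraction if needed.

86400/1001 frames

48 min = 2880 s.
A emits 30000/1001 × 2880 = 86400000/1001 frames; B emits 30 × 2880 = 86400.
Difference = 86400/1001 frames (≈ 86.3137); B is ahead of A.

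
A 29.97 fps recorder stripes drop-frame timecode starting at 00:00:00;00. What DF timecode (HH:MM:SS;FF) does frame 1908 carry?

Each 10-minute DF block holds 10 × 60 × 30 − 9 × 2 = 17982 frames. 1908 ÷ 17982 → 0 full blocks, remainder 1908.
Within the partial block the first minute is 1800 frames and each further minute 1798, so 1 further minute boundary passed. Total skipped labels = 18 × 0 + 2 × 1 = 2.
Non-drop label index = 1908 + 2 = 1910; at 30 labels/s that is 00:01:03:20, i.e. DF 00:01:03;20.

00:01:03;20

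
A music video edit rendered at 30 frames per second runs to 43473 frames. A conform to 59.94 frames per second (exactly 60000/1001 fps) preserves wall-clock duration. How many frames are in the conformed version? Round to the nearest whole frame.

86859 frames

Frames at target rate = 43473 × (60000/1001) / (30) = 86946000/1001 ≈ 86859.141.
Nearest whole frame: 86859.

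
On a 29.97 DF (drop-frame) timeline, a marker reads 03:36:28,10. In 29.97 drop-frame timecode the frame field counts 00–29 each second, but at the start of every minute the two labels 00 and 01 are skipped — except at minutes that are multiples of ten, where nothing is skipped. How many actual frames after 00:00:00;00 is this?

389260

As if non-drop at 30 labels/s: (3 × 3600 + 36 × 60 + 28) × 30 + 10 = 389650.
Minute boundaries passed: 216; those not divisible by 10: 216 − 21 = 195; dropped labels = 2 × 195 = 390.
Actual frame index = 389650 − 390 = 389260.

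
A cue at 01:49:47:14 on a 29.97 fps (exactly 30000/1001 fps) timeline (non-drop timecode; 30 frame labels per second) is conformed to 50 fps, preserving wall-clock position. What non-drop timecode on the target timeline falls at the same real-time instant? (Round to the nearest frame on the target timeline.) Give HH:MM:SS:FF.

Source frame index: (1×3600 + 49×60 + 47) × 30 + 14 = 197624.
Real time: 197624 / (30000/1001) = 24727703/3750 s.
Target frame: (24727703/3750) × (50) = 24727703/75 ≈ 329702.707 → 329703.
At 50 labels/s: frame 329703 → 01:49:54:03.

01:49:54:03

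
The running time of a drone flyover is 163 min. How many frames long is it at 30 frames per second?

293400 frames

163 min = 9780 s.
Frames = 9780 × 30 = 293400.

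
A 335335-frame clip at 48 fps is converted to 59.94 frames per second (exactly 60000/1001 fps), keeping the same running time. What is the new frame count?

Target frames = source frames × (target rate / source rate) = 335335 × (60000/1001)/(48) = 335335 × 1250/1001 = 418750.

418750 frames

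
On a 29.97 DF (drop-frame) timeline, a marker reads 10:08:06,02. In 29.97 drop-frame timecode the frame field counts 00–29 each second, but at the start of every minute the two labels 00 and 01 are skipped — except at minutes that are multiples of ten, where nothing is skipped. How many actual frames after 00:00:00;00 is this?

As if non-drop at 30 labels/s: (10 × 3600 + 8 × 60 + 6) × 30 + 2 = 1094582.
Minute boundaries passed: 608; those not divisible by 10: 608 − 60 = 548; dropped labels = 2 × 548 = 1096.
Actual frame index = 1094582 − 1096 = 1093486.

1093486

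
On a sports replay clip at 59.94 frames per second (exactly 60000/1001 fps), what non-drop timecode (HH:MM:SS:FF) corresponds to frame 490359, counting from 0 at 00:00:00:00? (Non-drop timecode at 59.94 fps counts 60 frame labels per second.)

490359 ÷ 60 = 8172 full seconds, remainder 39 frames.
8172 s = 2 h 16 min 12 s.
Timecode: 02:16:12:39.

02:16:12:39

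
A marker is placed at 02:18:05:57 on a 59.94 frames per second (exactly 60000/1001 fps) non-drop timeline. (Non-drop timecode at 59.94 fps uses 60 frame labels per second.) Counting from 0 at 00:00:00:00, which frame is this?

497157

Total seconds to the label: (2 × 3600 + 18 × 60 + 5) = 8285.
Frame index = 8285 × 60 + 57 = 497157.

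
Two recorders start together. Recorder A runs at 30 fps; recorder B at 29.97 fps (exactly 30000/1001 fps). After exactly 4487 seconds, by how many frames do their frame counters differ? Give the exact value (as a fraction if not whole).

19230/143 frames

A emits 30 × 4487 = 134610 frames; B emits 30000/1001 × 4487 = 19230000/143.
Difference = 19230/143 frames (≈ 134.4755); B is behind A.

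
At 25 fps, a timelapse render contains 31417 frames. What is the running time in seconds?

1256.68 seconds

Running time = 31417 / (25) = 1256.68 s.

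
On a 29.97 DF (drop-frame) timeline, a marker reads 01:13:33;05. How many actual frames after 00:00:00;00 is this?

132263

Complete 10-minute blocks: 7, each 17982 frames → 125874.
Remaining 3 whole minutes in the current block: 1800 + 2 × 1798 = 5396 frames.
Within the current minute: 33 × 30 + 5 − 2 = 993 (labels ;00/;01 skipped at this minute). Total = 125874 + 5396 + 993 = 132263.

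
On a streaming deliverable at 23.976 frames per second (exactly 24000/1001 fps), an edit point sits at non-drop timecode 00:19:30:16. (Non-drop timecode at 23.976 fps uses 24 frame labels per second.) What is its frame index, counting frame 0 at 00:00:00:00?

frame 28096

Total seconds to the label: (0 × 3600 + 19 × 60 + 30) = 1170.
Frame index = 1170 × 24 + 16 = 28096.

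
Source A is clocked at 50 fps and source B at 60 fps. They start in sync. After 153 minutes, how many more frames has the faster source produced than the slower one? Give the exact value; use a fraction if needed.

153 min = 9180 s.
A emits 50 × 9180 = 459000 frames; B emits 60 × 9180 = 550800.
Difference = 91800 frames; B is ahead of A.

91800 frames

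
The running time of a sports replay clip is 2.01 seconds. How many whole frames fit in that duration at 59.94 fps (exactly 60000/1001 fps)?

120 frames

Frames = 2.01 × 60000/1001 = 120600/1001 ≈ 120.4795.
Complete frames: 120.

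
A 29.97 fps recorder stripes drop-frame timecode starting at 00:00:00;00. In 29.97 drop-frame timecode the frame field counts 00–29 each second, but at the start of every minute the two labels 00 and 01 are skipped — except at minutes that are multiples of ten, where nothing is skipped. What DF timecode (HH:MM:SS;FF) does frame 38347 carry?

00:21:19;15

Each 10-minute DF block holds 10 × 60 × 30 − 9 × 2 = 17982 frames. 38347 ÷ 17982 → 2 full blocks, remainder 2383.
Within the partial block the first minute is 1800 frames and each further minute 1798, so 1 further minute boundary passed. Total skipped labels = 18 × 2 + 2 × 1 = 38.
Non-drop label index = 38347 + 38 = 38385; at 30 labels/s that is 00:21:19:15, i.e. DF 00:21:19;15.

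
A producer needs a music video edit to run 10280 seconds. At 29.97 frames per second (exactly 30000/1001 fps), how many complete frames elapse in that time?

308091 frames

Frames = 10280 × 30000/1001 = 308400000/1001 ≈ 308091.9081.
Complete frames: 308091.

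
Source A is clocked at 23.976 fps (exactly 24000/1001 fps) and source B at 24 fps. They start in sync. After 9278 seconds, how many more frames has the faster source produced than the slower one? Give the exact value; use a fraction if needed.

222672/1001 frames

A emits 24000/1001 × 9278 = 222672000/1001 frames; B emits 24 × 9278 = 222672.
Difference = 222672/1001 frames (≈ 222.4496); B is ahead of A.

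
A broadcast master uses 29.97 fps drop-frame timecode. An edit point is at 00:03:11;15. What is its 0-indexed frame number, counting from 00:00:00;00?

Complete 10-minute blocks: 0, each 17982 frames → 0.
Remaining 3 whole minutes in the current block: 1800 + 2 × 1798 = 5396 frames.
Within the current minute: 11 × 30 + 15 − 2 = 343 (labels ;00/;01 skipped at this minute). Total = 0 + 5396 + 343 = 5739.

5739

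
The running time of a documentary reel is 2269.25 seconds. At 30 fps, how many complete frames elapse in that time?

Frames = 2269.25 × 30 = 136155/2 ≈ 68077.5000.
Complete frames: 68077.

68077 frames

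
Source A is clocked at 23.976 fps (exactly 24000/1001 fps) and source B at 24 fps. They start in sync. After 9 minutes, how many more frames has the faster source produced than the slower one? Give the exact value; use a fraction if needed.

12960/1001 frames

9 min = 540 s.
A emits 24000/1001 × 540 = 12960000/1001 frames; B emits 24 × 540 = 12960.
Difference = 12960/1001 frames (≈ 12.9471); B is ahead of A.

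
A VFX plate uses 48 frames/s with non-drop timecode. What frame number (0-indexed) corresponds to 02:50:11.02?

Total seconds to the label: (2 × 3600 + 50 × 60 + 11) = 10211.
Frame index = 10211 × 48 + 2 = 490130.

490130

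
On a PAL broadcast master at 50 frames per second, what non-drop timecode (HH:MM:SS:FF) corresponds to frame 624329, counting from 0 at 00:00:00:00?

624329 ÷ 50 = 12486 full seconds, remainder 29 frames.
12486 s = 3 h 28 min 6 s.
Timecode: 03:28:06:29.

03:28:06:29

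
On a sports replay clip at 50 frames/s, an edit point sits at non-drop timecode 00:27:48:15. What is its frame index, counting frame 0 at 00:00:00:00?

Total seconds to the label: (0 × 3600 + 27 × 60 + 48) = 1668.
Frame index = 1668 × 50 + 15 = 83415.

frame 83415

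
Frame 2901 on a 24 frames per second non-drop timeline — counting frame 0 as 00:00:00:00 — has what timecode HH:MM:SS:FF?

00:02:00:21

2901 ÷ 24 = 120 full seconds, remainder 21 frames.
120 s = 0 h 2 min 0 s.
Timecode: 00:02:00:21.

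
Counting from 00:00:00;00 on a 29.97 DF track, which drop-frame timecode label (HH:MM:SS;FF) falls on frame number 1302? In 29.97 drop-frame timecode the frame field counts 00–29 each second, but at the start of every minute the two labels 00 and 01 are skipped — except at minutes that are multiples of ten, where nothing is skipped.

Each 10-minute DF block holds 10 × 60 × 30 − 9 × 2 = 17982 frames. 1302 ÷ 17982 → 0 full blocks, remainder 1302.
Within the partial block the first minute is 1800 frames and each further minute 1798, so 0 further minute boundaries passed. Total skipped labels = 18 × 0 + 2 × 0 = 0.
Non-drop label index = 1302 + 0 = 1302; at 30 labels/s that is 00:00:43:12, i.e. DF 00:00:43;12.

00:00:43;12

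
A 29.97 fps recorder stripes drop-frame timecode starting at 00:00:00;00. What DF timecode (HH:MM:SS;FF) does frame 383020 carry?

Ten DF minutes hold 17982 frames, so frame 383020 lies in block 21 (frames 377622–395603) with 5398 frames into that block.
The block's first minute is 1800 frames and the rest 1798 each; 5398 frames reaches minute 3, so 21 × 18 + 3 × 2 = 384 labels have been skipped so far.
Adding those back, label number 383020 + 384 = 383404 at 30 labels/s is 12780 s + 4 f = 3 h 33 min 0 s frame 4, i.e. 03:33:00;04.

03:33:00;04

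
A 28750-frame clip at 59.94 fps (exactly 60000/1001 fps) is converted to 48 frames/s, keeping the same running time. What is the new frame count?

23023 frames

Target frames = source frames × (target rate / source rate) = 28750 × (48)/(60000/1001) = 28750 × 1001/1250 = 23023.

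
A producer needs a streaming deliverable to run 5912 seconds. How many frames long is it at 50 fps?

295600 frames

Frames = 5912 × 50 = 295600.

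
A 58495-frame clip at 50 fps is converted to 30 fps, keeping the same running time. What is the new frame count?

Target frames = source frames × (target rate / source rate) = 58495 × (30)/(50) = 58495 × 3/5 = 35097.

35097 frames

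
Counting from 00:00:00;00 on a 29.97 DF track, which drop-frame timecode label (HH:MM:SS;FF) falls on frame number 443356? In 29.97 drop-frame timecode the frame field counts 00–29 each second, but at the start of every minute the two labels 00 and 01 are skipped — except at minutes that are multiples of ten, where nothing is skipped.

Ten DF minutes hold 17982 frames, so frame 443356 lies in block 24 (frames 431568–449549) with 11788 frames into that block.
The block's first minute is 1800 frames and the rest 1798 each; 11788 frames reaches minute 6, so 24 × 18 + 6 × 2 = 444 labels have been skipped so far.
Adding those back, label number 443356 + 444 = 443800 at 30 labels/s is 14793 s + 10 f = 4 h 6 min 33 s frame 10, i.e. 04:06:33;10.

04:06:33;10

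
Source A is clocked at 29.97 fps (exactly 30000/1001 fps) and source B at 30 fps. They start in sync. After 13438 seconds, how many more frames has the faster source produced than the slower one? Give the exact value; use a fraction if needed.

403140/1001 frames

A emits 30000/1001 × 13438 = 403140000/1001 frames; B emits 30 × 13438 = 403140.
Difference = 403140/1001 frames (≈ 402.7373); B is ahead of A.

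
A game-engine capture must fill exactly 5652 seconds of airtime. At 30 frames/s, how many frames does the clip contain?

Frames = 5652 × 30 = 169560.

169560 frames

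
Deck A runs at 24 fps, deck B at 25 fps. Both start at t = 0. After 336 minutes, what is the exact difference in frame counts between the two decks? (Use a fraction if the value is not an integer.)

20160 frames

336 min = 20160 s.
A emits 24 × 20160 = 483840 frames; B emits 25 × 20160 = 504000.
Difference = 20160 frames; B is ahead of A.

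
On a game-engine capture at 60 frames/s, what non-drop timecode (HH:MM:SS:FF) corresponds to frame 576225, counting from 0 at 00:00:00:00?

02:40:03:45

576225 ÷ 60 = 9603 full seconds, remainder 45 frames.
9603 s = 2 h 40 min 3 s.
Timecode: 02:40:03:45.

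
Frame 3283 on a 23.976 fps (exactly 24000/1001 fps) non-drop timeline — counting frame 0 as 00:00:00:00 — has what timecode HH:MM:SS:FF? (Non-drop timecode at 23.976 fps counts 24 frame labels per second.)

3283 ÷ 24 = 136 full seconds, remainder 19 frames.
136 s = 0 h 2 min 16 s.
Timecode: 00:02:16:19.

00:02:16:19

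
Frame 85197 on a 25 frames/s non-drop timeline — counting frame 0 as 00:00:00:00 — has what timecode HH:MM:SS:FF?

85197 ÷ 25 = 3407 full seconds, remainder 22 frames.
3407 s = 0 h 56 min 47 s.
Timecode: 00:56:47:22.

00:56:47:22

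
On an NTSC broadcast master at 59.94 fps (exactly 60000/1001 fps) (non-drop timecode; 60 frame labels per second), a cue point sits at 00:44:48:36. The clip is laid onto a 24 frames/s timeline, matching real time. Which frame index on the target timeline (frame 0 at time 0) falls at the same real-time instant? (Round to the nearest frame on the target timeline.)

frame 64591

Source frame index: (0×3600 + 44×60 + 48) × 60 + 36 = 161316.
Real time: 161316 / (60000/1001) = 13456443/5000 s.
Target frame: (13456443/5000) × (24) = 40369329/625 ≈ 64590.926 → 64591.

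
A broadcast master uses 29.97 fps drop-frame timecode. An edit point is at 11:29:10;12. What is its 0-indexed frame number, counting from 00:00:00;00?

1239270

Complete 10-minute blocks: 68, each 17982 frames → 1222776.
Remaining 9 whole minutes in the current block: 1800 + 8 × 1798 = 16184 frames.
Within the current minute: 10 × 30 + 12 − 2 = 310 (labels ;00/;01 skipped at this minute). Total = 1222776 + 16184 + 310 = 1239270.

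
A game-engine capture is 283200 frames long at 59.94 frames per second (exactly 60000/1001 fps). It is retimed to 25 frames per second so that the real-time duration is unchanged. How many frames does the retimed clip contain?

118118 frames

Target frames = source frames × (target rate / source rate) = 283200 × (25)/(60000/1001) = 283200 × 1001/2400 = 118118.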